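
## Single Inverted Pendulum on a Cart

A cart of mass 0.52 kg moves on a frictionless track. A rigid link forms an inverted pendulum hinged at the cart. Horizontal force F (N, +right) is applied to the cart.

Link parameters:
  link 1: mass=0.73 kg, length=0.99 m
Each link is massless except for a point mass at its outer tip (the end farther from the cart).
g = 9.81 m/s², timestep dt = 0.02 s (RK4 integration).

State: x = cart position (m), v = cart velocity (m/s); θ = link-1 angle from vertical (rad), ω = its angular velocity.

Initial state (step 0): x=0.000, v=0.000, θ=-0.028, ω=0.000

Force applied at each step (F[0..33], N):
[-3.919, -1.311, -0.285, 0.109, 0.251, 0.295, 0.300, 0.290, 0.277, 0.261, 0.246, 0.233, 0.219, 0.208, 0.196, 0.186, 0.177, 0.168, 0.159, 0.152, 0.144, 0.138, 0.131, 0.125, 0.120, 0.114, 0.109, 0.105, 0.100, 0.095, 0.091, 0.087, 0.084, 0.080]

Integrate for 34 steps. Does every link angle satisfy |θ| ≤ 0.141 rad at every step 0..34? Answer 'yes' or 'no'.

Answer: yes

Derivation:
apply F[0]=-3.919 → step 1: x=-0.001, v=-0.143, θ=-0.027, ω=0.139
apply F[1]=-1.311 → step 2: x=-0.005, v=-0.186, θ=-0.023, ω=0.178
apply F[2]=-0.285 → step 3: x=-0.009, v=-0.192, θ=-0.020, ω=0.179
apply F[3]=+0.109 → step 4: x=-0.012, v=-0.182, θ=-0.016, ω=0.166
apply F[4]=+0.251 → step 5: x=-0.016, v=-0.169, θ=-0.013, ω=0.149
apply F[5]=+0.295 → step 6: x=-0.019, v=-0.154, θ=-0.010, ω=0.132
apply F[6]=+0.300 → step 7: x=-0.022, v=-0.140, θ=-0.008, ω=0.116
apply F[7]=+0.290 → step 8: x=-0.025, v=-0.127, θ=-0.006, ω=0.101
apply F[8]=+0.277 → step 9: x=-0.027, v=-0.115, θ=-0.004, ω=0.088
apply F[9]=+0.261 → step 10: x=-0.029, v=-0.104, θ=-0.002, ω=0.077
apply F[10]=+0.246 → step 11: x=-0.031, v=-0.094, θ=-0.001, ω=0.066
apply F[11]=+0.233 → step 12: x=-0.033, v=-0.085, θ=0.000, ω=0.057
apply F[12]=+0.219 → step 13: x=-0.035, v=-0.077, θ=0.001, ω=0.049
apply F[13]=+0.208 → step 14: x=-0.036, v=-0.069, θ=0.002, ω=0.042
apply F[14]=+0.196 → step 15: x=-0.037, v=-0.063, θ=0.003, ω=0.036
apply F[15]=+0.186 → step 16: x=-0.039, v=-0.056, θ=0.004, ω=0.030
apply F[16]=+0.177 → step 17: x=-0.040, v=-0.051, θ=0.004, ω=0.025
apply F[17]=+0.168 → step 18: x=-0.041, v=-0.046, θ=0.005, ω=0.021
apply F[18]=+0.159 → step 19: x=-0.041, v=-0.041, θ=0.005, ω=0.017
apply F[19]=+0.152 → step 20: x=-0.042, v=-0.036, θ=0.005, ω=0.013
apply F[20]=+0.144 → step 21: x=-0.043, v=-0.032, θ=0.006, ω=0.010
apply F[21]=+0.138 → step 22: x=-0.044, v=-0.029, θ=0.006, ω=0.008
apply F[22]=+0.131 → step 23: x=-0.044, v=-0.025, θ=0.006, ω=0.006
apply F[23]=+0.125 → step 24: x=-0.045, v=-0.022, θ=0.006, ω=0.004
apply F[24]=+0.120 → step 25: x=-0.045, v=-0.019, θ=0.006, ω=0.002
apply F[25]=+0.114 → step 26: x=-0.045, v=-0.016, θ=0.006, ω=0.000
apply F[26]=+0.109 → step 27: x=-0.046, v=-0.014, θ=0.006, ω=-0.001
apply F[27]=+0.105 → step 28: x=-0.046, v=-0.012, θ=0.006, ω=-0.002
apply F[28]=+0.100 → step 29: x=-0.046, v=-0.009, θ=0.006, ω=-0.003
apply F[29]=+0.095 → step 30: x=-0.046, v=-0.007, θ=0.006, ω=-0.004
apply F[30]=+0.091 → step 31: x=-0.046, v=-0.006, θ=0.006, ω=-0.005
apply F[31]=+0.087 → step 32: x=-0.046, v=-0.004, θ=0.006, ω=-0.005
apply F[32]=+0.084 → step 33: x=-0.047, v=-0.002, θ=0.006, ω=-0.006
apply F[33]=+0.080 → step 34: x=-0.047, v=-0.001, θ=0.006, ω=-0.006
Max |angle| over trajectory = 0.028 rad; bound = 0.141 → within bound.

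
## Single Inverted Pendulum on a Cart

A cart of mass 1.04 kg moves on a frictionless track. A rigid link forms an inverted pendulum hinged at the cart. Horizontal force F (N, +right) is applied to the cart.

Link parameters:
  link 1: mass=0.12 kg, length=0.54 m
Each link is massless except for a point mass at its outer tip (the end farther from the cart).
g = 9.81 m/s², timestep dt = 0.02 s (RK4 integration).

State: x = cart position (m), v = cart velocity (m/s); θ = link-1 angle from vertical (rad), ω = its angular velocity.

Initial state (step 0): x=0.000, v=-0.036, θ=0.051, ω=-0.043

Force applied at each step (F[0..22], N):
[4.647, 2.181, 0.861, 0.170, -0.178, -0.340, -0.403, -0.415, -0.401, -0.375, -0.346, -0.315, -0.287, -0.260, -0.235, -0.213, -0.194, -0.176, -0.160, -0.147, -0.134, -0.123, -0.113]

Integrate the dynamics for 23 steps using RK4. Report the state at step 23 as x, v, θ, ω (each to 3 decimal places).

Answer: x=0.026, v=0.015, θ=-0.002, ω=-0.014

Derivation:
apply F[0]=+4.647 → step 1: x=0.000, v=0.052, θ=0.049, ω=-0.188
apply F[1]=+2.181 → step 2: x=0.002, v=0.093, θ=0.044, ω=-0.247
apply F[2]=+0.861 → step 3: x=0.004, v=0.109, θ=0.039, ω=-0.260
apply F[3]=+0.170 → step 4: x=0.006, v=0.111, θ=0.034, ω=-0.252
apply F[4]=-0.178 → step 5: x=0.008, v=0.107, θ=0.029, ω=-0.232
apply F[5]=-0.340 → step 6: x=0.010, v=0.100, θ=0.025, ω=-0.209
apply F[6]=-0.403 → step 7: x=0.012, v=0.092, θ=0.021, ω=-0.186
apply F[7]=-0.415 → step 8: x=0.014, v=0.083, θ=0.017, ω=-0.163
apply F[8]=-0.401 → step 9: x=0.015, v=0.075, θ=0.014, ω=-0.142
apply F[9]=-0.375 → step 10: x=0.017, v=0.068, θ=0.012, ω=-0.124
apply F[10]=-0.346 → step 11: x=0.018, v=0.061, θ=0.009, ω=-0.107
apply F[11]=-0.315 → step 12: x=0.019, v=0.054, θ=0.007, ω=-0.092
apply F[12]=-0.287 → step 13: x=0.020, v=0.049, θ=0.006, ω=-0.080
apply F[13]=-0.260 → step 14: x=0.021, v=0.044, θ=0.004, ω=-0.068
apply F[14]=-0.235 → step 15: x=0.022, v=0.039, θ=0.003, ω=-0.058
apply F[15]=-0.213 → step 16: x=0.023, v=0.035, θ=0.002, ω=-0.050
apply F[16]=-0.194 → step 17: x=0.023, v=0.031, θ=0.001, ω=-0.042
apply F[17]=-0.176 → step 18: x=0.024, v=0.028, θ=0.000, ω=-0.036
apply F[18]=-0.160 → step 19: x=0.024, v=0.025, θ=-0.000, ω=-0.030
apply F[19]=-0.147 → step 20: x=0.025, v=0.022, θ=-0.001, ω=-0.025
apply F[20]=-0.134 → step 21: x=0.025, v=0.019, θ=-0.001, ω=-0.021
apply F[21]=-0.123 → step 22: x=0.026, v=0.017, θ=-0.002, ω=-0.017
apply F[22]=-0.113 → step 23: x=0.026, v=0.015, θ=-0.002, ω=-0.014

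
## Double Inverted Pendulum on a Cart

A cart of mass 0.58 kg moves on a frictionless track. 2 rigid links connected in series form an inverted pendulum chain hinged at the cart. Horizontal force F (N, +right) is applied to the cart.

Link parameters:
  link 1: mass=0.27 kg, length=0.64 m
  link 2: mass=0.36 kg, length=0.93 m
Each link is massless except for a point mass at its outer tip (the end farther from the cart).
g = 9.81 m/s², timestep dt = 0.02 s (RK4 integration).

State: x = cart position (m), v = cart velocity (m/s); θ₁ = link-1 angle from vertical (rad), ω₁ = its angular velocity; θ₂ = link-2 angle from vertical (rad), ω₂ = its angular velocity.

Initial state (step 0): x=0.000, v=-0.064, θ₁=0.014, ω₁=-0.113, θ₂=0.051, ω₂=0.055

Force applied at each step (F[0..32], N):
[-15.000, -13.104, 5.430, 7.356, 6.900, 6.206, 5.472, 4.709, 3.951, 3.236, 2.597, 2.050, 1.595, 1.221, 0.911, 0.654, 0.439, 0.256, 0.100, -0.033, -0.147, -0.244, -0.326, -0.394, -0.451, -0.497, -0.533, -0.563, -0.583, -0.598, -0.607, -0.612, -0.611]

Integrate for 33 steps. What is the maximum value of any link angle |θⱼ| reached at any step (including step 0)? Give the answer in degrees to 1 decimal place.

Answer: 6.3°

Derivation:
apply F[0]=-15.000 → step 1: x=-0.006, v=-0.584, θ₁=0.020, ω₁=0.691, θ₂=0.052, ω₂=0.072
apply F[1]=-13.104 → step 2: x=-0.023, v=-1.041, θ₁=0.041, ω₁=1.405, θ₂=0.054, ω₂=0.082
apply F[2]=+5.430 → step 3: x=-0.042, v=-0.865, θ₁=0.066, ω₁=1.146, θ₂=0.055, ω₂=0.082
apply F[3]=+7.356 → step 4: x=-0.057, v=-0.628, θ₁=0.086, ω₁=0.809, θ₂=0.057, ω₂=0.072
apply F[4]=+6.900 → step 5: x=-0.067, v=-0.411, θ₁=0.099, ω₁=0.515, θ₂=0.058, ω₂=0.054
apply F[5]=+6.206 → step 6: x=-0.073, v=-0.221, θ₁=0.107, ω₁=0.271, θ₂=0.059, ω₂=0.030
apply F[6]=+5.472 → step 7: x=-0.076, v=-0.057, θ₁=0.110, ω₁=0.071, θ₂=0.060, ω₂=0.004
apply F[7]=+4.709 → step 8: x=-0.076, v=0.080, θ₁=0.110, ω₁=-0.086, θ₂=0.059, ω₂=-0.023
apply F[8]=+3.951 → step 9: x=-0.073, v=0.192, θ₁=0.107, ω₁=-0.205, θ₂=0.059, ω₂=-0.049
apply F[9]=+3.236 → step 10: x=-0.069, v=0.281, θ₁=0.102, ω₁=-0.291, θ₂=0.057, ω₂=-0.072
apply F[10]=+2.597 → step 11: x=-0.062, v=0.349, θ₁=0.096, ω₁=-0.349, θ₂=0.056, ω₂=-0.094
apply F[11]=+2.050 → step 12: x=-0.055, v=0.399, θ₁=0.088, ω₁=-0.384, θ₂=0.054, ω₂=-0.112
apply F[12]=+1.595 → step 13: x=-0.046, v=0.436, θ₁=0.081, ω₁=-0.403, θ₂=0.051, ω₂=-0.128
apply F[13]=+1.221 → step 14: x=-0.037, v=0.462, θ₁=0.072, ω₁=-0.409, θ₂=0.049, ω₂=-0.141
apply F[14]=+0.911 → step 15: x=-0.028, v=0.479, θ₁=0.064, ω₁=-0.406, θ₂=0.046, ω₂=-0.151
apply F[15]=+0.654 → step 16: x=-0.018, v=0.489, θ₁=0.056, ω₁=-0.396, θ₂=0.043, ω₂=-0.159
apply F[16]=+0.439 → step 17: x=-0.009, v=0.493, θ₁=0.049, ω₁=-0.382, θ₂=0.039, ω₂=-0.165
apply F[17]=+0.256 → step 18: x=0.001, v=0.493, θ₁=0.041, ω₁=-0.365, θ₂=0.036, ω₂=-0.168
apply F[18]=+0.100 → step 19: x=0.011, v=0.488, θ₁=0.034, ω₁=-0.345, θ₂=0.033, ω₂=-0.170
apply F[19]=-0.033 → step 20: x=0.021, v=0.481, θ₁=0.027, ω₁=-0.324, θ₂=0.029, ω₂=-0.170
apply F[20]=-0.147 → step 21: x=0.030, v=0.471, θ₁=0.021, ω₁=-0.302, θ₂=0.026, ω₂=-0.168
apply F[21]=-0.244 → step 22: x=0.040, v=0.458, θ₁=0.015, ω₁=-0.279, θ₂=0.022, ω₂=-0.165
apply F[22]=-0.326 → step 23: x=0.049, v=0.444, θ₁=0.010, ω₁=-0.257, θ₂=0.019, ω₂=-0.161
apply F[23]=-0.394 → step 24: x=0.057, v=0.429, θ₁=0.005, ω₁=-0.235, θ₂=0.016, ω₂=-0.156
apply F[24]=-0.451 → step 25: x=0.066, v=0.413, θ₁=0.001, ω₁=-0.214, θ₂=0.013, ω₂=-0.151
apply F[25]=-0.497 → step 26: x=0.074, v=0.396, θ₁=-0.004, ω₁=-0.193, θ₂=0.010, ω₂=-0.144
apply F[26]=-0.533 → step 27: x=0.082, v=0.379, θ₁=-0.007, ω₁=-0.174, θ₂=0.007, ω₂=-0.138
apply F[27]=-0.563 → step 28: x=0.089, v=0.362, θ₁=-0.011, ω₁=-0.155, θ₂=0.004, ω₂=-0.130
apply F[28]=-0.583 → step 29: x=0.096, v=0.344, θ₁=-0.013, ω₁=-0.138, θ₂=0.002, ω₂=-0.123
apply F[29]=-0.598 → step 30: x=0.103, v=0.326, θ₁=-0.016, ω₁=-0.121, θ₂=-0.000, ω₂=-0.115
apply F[30]=-0.607 → step 31: x=0.109, v=0.309, θ₁=-0.018, ω₁=-0.106, θ₂=-0.003, ω₂=-0.108
apply F[31]=-0.612 → step 32: x=0.115, v=0.292, θ₁=-0.020, ω₁=-0.091, θ₂=-0.005, ω₂=-0.100
apply F[32]=-0.611 → step 33: x=0.121, v=0.276, θ₁=-0.022, ω₁=-0.078, θ₂=-0.007, ω₂=-0.092
Max |angle| over trajectory = 0.110 rad = 6.3°.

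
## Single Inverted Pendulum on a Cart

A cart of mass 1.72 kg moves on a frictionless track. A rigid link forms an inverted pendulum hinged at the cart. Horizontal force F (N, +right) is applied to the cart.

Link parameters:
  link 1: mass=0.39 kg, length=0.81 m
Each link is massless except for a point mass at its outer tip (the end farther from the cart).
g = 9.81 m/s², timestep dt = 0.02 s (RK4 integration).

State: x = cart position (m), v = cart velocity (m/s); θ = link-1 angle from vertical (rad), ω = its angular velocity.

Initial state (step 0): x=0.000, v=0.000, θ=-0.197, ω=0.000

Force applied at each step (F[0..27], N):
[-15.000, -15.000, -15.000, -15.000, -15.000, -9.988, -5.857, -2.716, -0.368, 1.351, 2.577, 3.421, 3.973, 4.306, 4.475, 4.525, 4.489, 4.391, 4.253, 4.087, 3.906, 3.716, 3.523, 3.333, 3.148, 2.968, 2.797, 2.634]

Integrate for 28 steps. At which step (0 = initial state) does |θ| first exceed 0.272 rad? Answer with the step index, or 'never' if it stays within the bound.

Answer: never

Derivation:
apply F[0]=-15.000 → step 1: x=-0.002, v=-0.164, θ=-0.195, ω=0.152
apply F[1]=-15.000 → step 2: x=-0.007, v=-0.329, θ=-0.191, ω=0.305
apply F[2]=-15.000 → step 3: x=-0.015, v=-0.494, θ=-0.183, ω=0.460
apply F[3]=-15.000 → step 4: x=-0.026, v=-0.660, θ=-0.172, ω=0.618
apply F[4]=-15.000 → step 5: x=-0.041, v=-0.826, θ=-0.159, ω=0.781
apply F[5]=-9.988 → step 6: x=-0.059, v=-0.936, θ=-0.142, ω=0.878
apply F[6]=-5.857 → step 7: x=-0.078, v=-0.998, θ=-0.124, ω=0.922
apply F[7]=-2.716 → step 8: x=-0.098, v=-1.025, θ=-0.105, ω=0.928
apply F[8]=-0.368 → step 9: x=-0.119, v=-1.025, θ=-0.087, ω=0.905
apply F[9]=+1.351 → step 10: x=-0.139, v=-1.006, θ=-0.069, ω=0.863
apply F[10]=+2.577 → step 11: x=-0.159, v=-0.974, θ=-0.053, ω=0.808
apply F[11]=+3.421 → step 12: x=-0.178, v=-0.932, θ=-0.037, ω=0.745
apply F[12]=+3.973 → step 13: x=-0.196, v=-0.885, θ=-0.023, ω=0.680
apply F[13]=+4.306 → step 14: x=-0.213, v=-0.834, θ=-0.010, ω=0.613
apply F[14]=+4.475 → step 15: x=-0.230, v=-0.782, θ=0.002, ω=0.547
apply F[15]=+4.525 → step 16: x=-0.245, v=-0.729, θ=0.012, ω=0.485
apply F[16]=+4.489 → step 17: x=-0.259, v=-0.678, θ=0.021, ω=0.425
apply F[17]=+4.391 → step 18: x=-0.272, v=-0.628, θ=0.029, ω=0.369
apply F[18]=+4.253 → step 19: x=-0.284, v=-0.580, θ=0.036, ω=0.318
apply F[19]=+4.087 → step 20: x=-0.295, v=-0.534, θ=0.042, ω=0.271
apply F[20]=+3.906 → step 21: x=-0.305, v=-0.491, θ=0.047, ω=0.228
apply F[21]=+3.716 → step 22: x=-0.315, v=-0.450, θ=0.051, ω=0.189
apply F[22]=+3.523 → step 23: x=-0.323, v=-0.411, θ=0.054, ω=0.154
apply F[23]=+3.333 → step 24: x=-0.331, v=-0.375, θ=0.057, ω=0.123
apply F[24]=+3.148 → step 25: x=-0.338, v=-0.341, θ=0.059, ω=0.095
apply F[25]=+2.968 → step 26: x=-0.345, v=-0.309, θ=0.061, ω=0.071
apply F[26]=+2.797 → step 27: x=-0.351, v=-0.279, θ=0.062, ω=0.049
apply F[27]=+2.634 → step 28: x=-0.356, v=-0.251, θ=0.063, ω=0.030
max |θ| = 0.197 ≤ 0.272 over all 29 states.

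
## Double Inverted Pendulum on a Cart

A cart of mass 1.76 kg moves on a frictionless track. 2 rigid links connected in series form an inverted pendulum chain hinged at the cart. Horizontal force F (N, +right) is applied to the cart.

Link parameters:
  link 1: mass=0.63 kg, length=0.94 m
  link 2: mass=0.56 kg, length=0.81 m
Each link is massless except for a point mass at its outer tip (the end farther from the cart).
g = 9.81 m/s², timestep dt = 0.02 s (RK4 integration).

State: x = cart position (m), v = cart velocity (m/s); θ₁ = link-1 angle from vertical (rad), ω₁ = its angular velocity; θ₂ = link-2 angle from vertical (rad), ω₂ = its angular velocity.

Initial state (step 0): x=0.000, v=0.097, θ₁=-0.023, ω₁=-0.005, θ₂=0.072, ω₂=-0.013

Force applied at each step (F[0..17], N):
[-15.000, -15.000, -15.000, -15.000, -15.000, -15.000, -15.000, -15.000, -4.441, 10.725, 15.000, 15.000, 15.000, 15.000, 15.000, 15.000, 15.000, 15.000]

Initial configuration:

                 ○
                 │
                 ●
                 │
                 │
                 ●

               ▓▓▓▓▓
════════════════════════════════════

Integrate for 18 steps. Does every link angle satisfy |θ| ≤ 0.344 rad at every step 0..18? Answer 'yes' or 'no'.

Answer: yes

Derivation:
apply F[0]=-15.000 → step 1: x=0.000, v=-0.070, θ₁=-0.022, ω₁=0.151, θ₂=0.072, ω₂=0.031
apply F[1]=-15.000 → step 2: x=-0.003, v=-0.238, θ₁=-0.017, ω₁=0.308, θ₂=0.073, ω₂=0.073
apply F[2]=-15.000 → step 3: x=-0.009, v=-0.407, θ₁=-0.009, ω₁=0.469, θ₂=0.075, ω₂=0.112
apply F[3]=-15.000 → step 4: x=-0.019, v=-0.577, θ₁=0.002, ω₁=0.634, θ₂=0.078, ω₂=0.148
apply F[4]=-15.000 → step 5: x=-0.032, v=-0.748, θ₁=0.016, ω₁=0.807, θ₂=0.081, ω₂=0.178
apply F[5]=-15.000 → step 6: x=-0.049, v=-0.922, θ₁=0.034, ω₁=0.987, θ₂=0.085, ω₂=0.202
apply F[6]=-15.000 → step 7: x=-0.069, v=-1.097, θ₁=0.056, ω₁=1.176, θ₂=0.089, ω₂=0.218
apply F[7]=-15.000 → step 8: x=-0.093, v=-1.275, θ₁=0.081, ω₁=1.375, θ₂=0.093, ω₂=0.227
apply F[8]=-4.441 → step 9: x=-0.119, v=-1.335, θ₁=0.110, ω₁=1.458, θ₂=0.098, ω₂=0.227
apply F[9]=+10.725 → step 10: x=-0.145, v=-1.227, θ₁=0.138, ω₁=1.374, θ₂=0.102, ω₂=0.217
apply F[10]=+15.000 → step 11: x=-0.168, v=-1.076, θ₁=0.164, ω₁=1.254, θ₂=0.107, ω₂=0.197
apply F[11]=+15.000 → step 12: x=-0.188, v=-0.928, θ₁=0.188, ω₁=1.148, θ₂=0.110, ω₂=0.167
apply F[12]=+15.000 → step 13: x=-0.205, v=-0.784, θ₁=0.210, ω₁=1.055, θ₂=0.113, ω₂=0.127
apply F[13]=+15.000 → step 14: x=-0.219, v=-0.643, θ₁=0.230, ω₁=0.975, θ₂=0.115, ω₂=0.078
apply F[14]=+15.000 → step 15: x=-0.231, v=-0.505, θ₁=0.249, ω₁=0.906, θ₂=0.116, ω₂=0.019
apply F[15]=+15.000 → step 16: x=-0.239, v=-0.370, θ₁=0.267, ω₁=0.848, θ₂=0.116, ω₂=-0.049
apply F[16]=+15.000 → step 17: x=-0.245, v=-0.238, θ₁=0.283, ω₁=0.800, θ₂=0.114, ω₂=-0.126
apply F[17]=+15.000 → step 18: x=-0.249, v=-0.108, θ₁=0.299, ω₁=0.761, θ₂=0.111, ω₂=-0.212
Max |angle| over trajectory = 0.299 rad; bound = 0.344 → within bound.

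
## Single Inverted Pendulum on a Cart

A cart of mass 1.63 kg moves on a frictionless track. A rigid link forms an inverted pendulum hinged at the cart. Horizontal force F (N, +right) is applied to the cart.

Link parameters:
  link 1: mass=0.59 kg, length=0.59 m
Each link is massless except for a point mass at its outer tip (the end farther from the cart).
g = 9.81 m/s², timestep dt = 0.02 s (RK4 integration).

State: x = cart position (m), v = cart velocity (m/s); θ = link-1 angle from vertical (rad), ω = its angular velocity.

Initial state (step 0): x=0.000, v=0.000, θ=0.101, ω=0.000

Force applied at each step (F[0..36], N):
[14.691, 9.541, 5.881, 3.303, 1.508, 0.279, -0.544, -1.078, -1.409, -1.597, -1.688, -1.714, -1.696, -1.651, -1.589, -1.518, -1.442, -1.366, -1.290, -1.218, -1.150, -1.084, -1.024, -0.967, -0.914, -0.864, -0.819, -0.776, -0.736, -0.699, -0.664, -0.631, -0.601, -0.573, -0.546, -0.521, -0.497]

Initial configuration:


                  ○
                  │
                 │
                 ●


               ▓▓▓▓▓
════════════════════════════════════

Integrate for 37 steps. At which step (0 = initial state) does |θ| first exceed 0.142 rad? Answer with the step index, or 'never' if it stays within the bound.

Answer: never

Derivation:
apply F[0]=+14.691 → step 1: x=0.002, v=0.173, θ=0.098, ω=-0.258
apply F[1]=+9.541 → step 2: x=0.006, v=0.283, θ=0.092, ω=-0.412
apply F[2]=+5.881 → step 3: x=0.013, v=0.348, θ=0.083, ω=-0.494
apply F[3]=+3.303 → step 4: x=0.020, v=0.384, θ=0.072, ω=-0.527
apply F[4]=+1.508 → step 5: x=0.028, v=0.397, θ=0.062, ω=-0.528
apply F[5]=+0.279 → step 6: x=0.036, v=0.397, θ=0.052, ω=-0.509
apply F[6]=-0.544 → step 7: x=0.043, v=0.387, θ=0.042, ω=-0.476
apply F[7]=-1.078 → step 8: x=0.051, v=0.371, θ=0.033, ω=-0.437
apply F[8]=-1.409 → step 9: x=0.058, v=0.352, θ=0.024, ω=-0.395
apply F[9]=-1.597 → step 10: x=0.065, v=0.331, θ=0.017, ω=-0.353
apply F[10]=-1.688 → step 11: x=0.072, v=0.309, θ=0.010, ω=-0.312
apply F[11]=-1.714 → step 12: x=0.077, v=0.288, θ=0.004, ω=-0.273
apply F[12]=-1.696 → step 13: x=0.083, v=0.267, θ=-0.001, ω=-0.237
apply F[13]=-1.651 → step 14: x=0.088, v=0.247, θ=-0.005, ω=-0.204
apply F[14]=-1.589 → step 15: x=0.093, v=0.228, θ=-0.009, ω=-0.174
apply F[15]=-1.518 → step 16: x=0.097, v=0.210, θ=-0.012, ω=-0.147
apply F[16]=-1.442 → step 17: x=0.101, v=0.193, θ=-0.015, ω=-0.123
apply F[17]=-1.366 → step 18: x=0.105, v=0.177, θ=-0.017, ω=-0.102
apply F[18]=-1.290 → step 19: x=0.108, v=0.163, θ=-0.019, ω=-0.083
apply F[19]=-1.218 → step 20: x=0.112, v=0.149, θ=-0.020, ω=-0.067
apply F[20]=-1.150 → step 21: x=0.114, v=0.137, θ=-0.022, ω=-0.053
apply F[21]=-1.084 → step 22: x=0.117, v=0.125, θ=-0.023, ω=-0.040
apply F[22]=-1.024 → step 23: x=0.119, v=0.114, θ=-0.023, ω=-0.029
apply F[23]=-0.967 → step 24: x=0.122, v=0.104, θ=-0.024, ω=-0.020
apply F[24]=-0.914 → step 25: x=0.124, v=0.094, θ=-0.024, ω=-0.012
apply F[25]=-0.864 → step 26: x=0.125, v=0.085, θ=-0.024, ω=-0.005
apply F[26]=-0.819 → step 27: x=0.127, v=0.077, θ=-0.024, ω=0.001
apply F[27]=-0.776 → step 28: x=0.128, v=0.069, θ=-0.024, ω=0.006
apply F[28]=-0.736 → step 29: x=0.130, v=0.062, θ=-0.024, ω=0.011
apply F[29]=-0.699 → step 30: x=0.131, v=0.055, θ=-0.024, ω=0.015
apply F[30]=-0.664 → step 31: x=0.132, v=0.049, θ=-0.023, ω=0.018
apply F[31]=-0.631 → step 32: x=0.133, v=0.043, θ=-0.023, ω=0.020
apply F[32]=-0.601 → step 33: x=0.134, v=0.037, θ=-0.023, ω=0.022
apply F[33]=-0.573 → step 34: x=0.134, v=0.031, θ=-0.022, ω=0.024
apply F[34]=-0.546 → step 35: x=0.135, v=0.026, θ=-0.022, ω=0.026
apply F[35]=-0.521 → step 36: x=0.135, v=0.021, θ=-0.021, ω=0.027
apply F[36]=-0.497 → step 37: x=0.136, v=0.017, θ=-0.021, ω=0.027
max |θ| = 0.101 ≤ 0.142 over all 38 states.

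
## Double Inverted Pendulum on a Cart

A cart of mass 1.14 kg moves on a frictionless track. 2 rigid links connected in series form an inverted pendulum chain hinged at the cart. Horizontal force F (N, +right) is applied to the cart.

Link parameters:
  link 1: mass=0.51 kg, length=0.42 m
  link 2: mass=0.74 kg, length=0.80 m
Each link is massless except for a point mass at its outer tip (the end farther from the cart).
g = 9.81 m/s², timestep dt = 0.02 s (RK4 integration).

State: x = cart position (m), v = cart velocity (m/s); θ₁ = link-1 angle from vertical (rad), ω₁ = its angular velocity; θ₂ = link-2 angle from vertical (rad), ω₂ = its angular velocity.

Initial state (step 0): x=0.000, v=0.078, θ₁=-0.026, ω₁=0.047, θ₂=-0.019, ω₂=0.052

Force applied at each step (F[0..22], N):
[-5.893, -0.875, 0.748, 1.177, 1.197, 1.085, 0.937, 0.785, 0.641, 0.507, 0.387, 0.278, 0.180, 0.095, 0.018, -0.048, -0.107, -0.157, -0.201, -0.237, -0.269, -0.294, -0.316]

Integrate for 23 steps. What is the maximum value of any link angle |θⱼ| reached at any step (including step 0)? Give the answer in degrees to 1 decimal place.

apply F[0]=-5.893 → step 1: x=0.001, v=-0.020, θ₁=-0.023, ω₁=0.264, θ₂=-0.018, ω₂=0.056
apply F[1]=-0.875 → step 2: x=0.000, v=-0.031, θ₁=-0.017, ω₁=0.279, θ₂=-0.017, ω₂=0.058
apply F[2]=+0.748 → step 3: x=-0.000, v=-0.015, θ₁=-0.012, ω₁=0.234, θ₂=-0.016, ω₂=0.057
apply F[3]=+1.177 → step 4: x=-0.000, v=0.008, θ₁=-0.008, ω₁=0.179, θ₂=-0.015, ω₂=0.054
apply F[4]=+1.197 → step 5: x=-0.000, v=0.031, θ₁=-0.005, ω₁=0.127, θ₂=-0.013, ω₂=0.049
apply F[5]=+1.085 → step 6: x=0.001, v=0.050, θ₁=-0.003, ω₁=0.084, θ₂=-0.013, ω₂=0.044
apply F[6]=+0.937 → step 7: x=0.002, v=0.067, θ₁=-0.002, ω₁=0.049, θ₂=-0.012, ω₂=0.038
apply F[7]=+0.785 → step 8: x=0.003, v=0.081, θ₁=-0.001, ω₁=0.022, θ₂=-0.011, ω₂=0.032
apply F[8]=+0.641 → step 9: x=0.005, v=0.093, θ₁=-0.001, ω₁=0.001, θ₂=-0.010, ω₂=0.026
apply F[9]=+0.507 → step 10: x=0.007, v=0.102, θ₁=-0.001, ω₁=-0.015, θ₂=-0.010, ω₂=0.021
apply F[10]=+0.387 → step 11: x=0.009, v=0.109, θ₁=-0.001, ω₁=-0.027, θ₂=-0.010, ω₂=0.015
apply F[11]=+0.278 → step 12: x=0.011, v=0.114, θ₁=-0.002, ω₁=-0.035, θ₂=-0.009, ω₂=0.011
apply F[12]=+0.180 → step 13: x=0.014, v=0.118, θ₁=-0.003, ω₁=-0.040, θ₂=-0.009, ω₂=0.007
apply F[13]=+0.095 → step 14: x=0.016, v=0.120, θ₁=-0.004, ω₁=-0.043, θ₂=-0.009, ω₂=0.003
apply F[14]=+0.018 → step 15: x=0.019, v=0.121, θ₁=-0.004, ω₁=-0.044, θ₂=-0.009, ω₂=-0.000
apply F[15]=-0.048 → step 16: x=0.021, v=0.122, θ₁=-0.005, ω₁=-0.044, θ₂=-0.009, ω₂=-0.003
apply F[16]=-0.107 → step 17: x=0.023, v=0.121, θ₁=-0.006, ω₁=-0.043, θ₂=-0.009, ω₂=-0.005
apply F[17]=-0.157 → step 18: x=0.026, v=0.120, θ₁=-0.007, ω₁=-0.041, θ₂=-0.009, ω₂=-0.006
apply F[18]=-0.201 → step 19: x=0.028, v=0.118, θ₁=-0.008, ω₁=-0.038, θ₂=-0.009, ω₂=-0.007
apply F[19]=-0.237 → step 20: x=0.031, v=0.115, θ₁=-0.009, ω₁=-0.036, θ₂=-0.010, ω₂=-0.008
apply F[20]=-0.269 → step 21: x=0.033, v=0.113, θ₁=-0.009, ω₁=-0.032, θ₂=-0.010, ω₂=-0.009
apply F[21]=-0.294 → step 22: x=0.035, v=0.109, θ₁=-0.010, ω₁=-0.029, θ₂=-0.010, ω₂=-0.009
apply F[22]=-0.316 → step 23: x=0.037, v=0.106, θ₁=-0.010, ω₁=-0.026, θ₂=-0.010, ω₂=-0.009
Max |angle| over trajectory = 0.026 rad = 1.5°.

Answer: 1.5°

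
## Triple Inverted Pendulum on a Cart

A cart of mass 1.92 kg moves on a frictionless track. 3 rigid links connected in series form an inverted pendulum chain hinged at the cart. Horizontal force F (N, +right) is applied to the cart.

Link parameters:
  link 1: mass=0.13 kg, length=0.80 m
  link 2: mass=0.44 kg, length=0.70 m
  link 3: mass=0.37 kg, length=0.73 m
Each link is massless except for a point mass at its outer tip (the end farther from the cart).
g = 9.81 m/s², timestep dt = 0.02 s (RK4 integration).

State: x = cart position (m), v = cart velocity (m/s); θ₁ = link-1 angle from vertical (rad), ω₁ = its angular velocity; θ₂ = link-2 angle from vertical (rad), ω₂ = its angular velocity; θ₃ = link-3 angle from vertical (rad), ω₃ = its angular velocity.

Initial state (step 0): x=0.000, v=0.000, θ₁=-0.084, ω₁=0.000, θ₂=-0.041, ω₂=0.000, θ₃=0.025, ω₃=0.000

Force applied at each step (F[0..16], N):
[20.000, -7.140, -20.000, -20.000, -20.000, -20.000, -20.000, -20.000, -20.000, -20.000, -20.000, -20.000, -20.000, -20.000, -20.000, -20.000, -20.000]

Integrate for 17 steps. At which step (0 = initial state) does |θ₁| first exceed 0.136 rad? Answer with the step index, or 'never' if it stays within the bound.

Answer: never

Derivation:
apply F[0]=+20.000 → step 1: x=0.002, v=0.216, θ₁=-0.087, ω₁=-0.349, θ₂=-0.040, ω₂=0.066, θ₃=0.025, ω₃=0.029
apply F[1]=-7.140 → step 2: x=0.006, v=0.150, θ₁=-0.095, ω₁=-0.368, θ₂=-0.038, ω₂=0.155, θ₃=0.026, ω₃=0.061
apply F[2]=-20.000 → step 3: x=0.007, v=-0.049, θ₁=-0.101, ω₁=-0.244, θ₂=-0.034, ω₂=0.271, θ₃=0.028, ω₃=0.094
apply F[3]=-20.000 → step 4: x=0.004, v=-0.247, θ₁=-0.105, ω₁=-0.138, θ₂=-0.027, ω₂=0.409, θ₃=0.030, ω₃=0.124
apply F[4]=-20.000 → step 5: x=-0.003, v=-0.444, θ₁=-0.106, ω₁=-0.049, θ₂=-0.017, ω₂=0.571, θ₃=0.033, ω₃=0.152
apply F[5]=-20.000 → step 6: x=-0.014, v=-0.642, θ₁=-0.107, ω₁=0.025, θ₂=-0.004, ω₂=0.756, θ₃=0.036, ω₃=0.175
apply F[6]=-20.000 → step 7: x=-0.029, v=-0.841, θ₁=-0.105, ω₁=0.083, θ₂=0.013, ω₂=0.967, θ₃=0.040, ω₃=0.191
apply F[7]=-20.000 → step 8: x=-0.048, v=-1.040, θ₁=-0.103, ω₁=0.127, θ₂=0.035, ω₂=1.204, θ₃=0.044, ω₃=0.199
apply F[8]=-20.000 → step 9: x=-0.070, v=-1.240, θ₁=-0.100, ω₁=0.160, θ₂=0.061, ω₂=1.465, θ₃=0.048, ω₃=0.198
apply F[9]=-20.000 → step 10: x=-0.097, v=-1.440, θ₁=-0.097, ω₁=0.186, θ₂=0.093, ω₂=1.748, θ₃=0.051, ω₃=0.188
apply F[10]=-20.000 → step 11: x=-0.128, v=-1.642, θ₁=-0.093, ω₁=0.214, θ₂=0.131, ω₂=2.044, θ₃=0.055, ω₃=0.170
apply F[11]=-20.000 → step 12: x=-0.163, v=-1.846, θ₁=-0.088, ω₁=0.254, θ₂=0.175, ω₂=2.340, θ₃=0.058, ω₃=0.145
apply F[12]=-20.000 → step 13: x=-0.202, v=-2.050, θ₁=-0.083, ω₁=0.319, θ₂=0.225, ω₂=2.623, θ₃=0.061, ω₃=0.118
apply F[13]=-20.000 → step 14: x=-0.245, v=-2.256, θ₁=-0.075, ω₁=0.418, θ₂=0.280, ω₂=2.881, θ₃=0.063, ω₃=0.093
apply F[14]=-20.000 → step 15: x=-0.292, v=-2.462, θ₁=-0.066, ω₁=0.558, θ₂=0.340, ω₂=3.106, θ₃=0.065, ω₃=0.072
apply F[15]=-20.000 → step 16: x=-0.343, v=-2.669, θ₁=-0.053, ω₁=0.743, θ₂=0.404, ω₂=3.294, θ₃=0.066, ω₃=0.058
apply F[16]=-20.000 → step 17: x=-0.399, v=-2.877, θ₁=-0.036, ω₁=0.973, θ₂=0.471, ω₂=3.443, θ₃=0.067, ω₃=0.053
max |θ₁| = 0.107 ≤ 0.136 over all 18 states.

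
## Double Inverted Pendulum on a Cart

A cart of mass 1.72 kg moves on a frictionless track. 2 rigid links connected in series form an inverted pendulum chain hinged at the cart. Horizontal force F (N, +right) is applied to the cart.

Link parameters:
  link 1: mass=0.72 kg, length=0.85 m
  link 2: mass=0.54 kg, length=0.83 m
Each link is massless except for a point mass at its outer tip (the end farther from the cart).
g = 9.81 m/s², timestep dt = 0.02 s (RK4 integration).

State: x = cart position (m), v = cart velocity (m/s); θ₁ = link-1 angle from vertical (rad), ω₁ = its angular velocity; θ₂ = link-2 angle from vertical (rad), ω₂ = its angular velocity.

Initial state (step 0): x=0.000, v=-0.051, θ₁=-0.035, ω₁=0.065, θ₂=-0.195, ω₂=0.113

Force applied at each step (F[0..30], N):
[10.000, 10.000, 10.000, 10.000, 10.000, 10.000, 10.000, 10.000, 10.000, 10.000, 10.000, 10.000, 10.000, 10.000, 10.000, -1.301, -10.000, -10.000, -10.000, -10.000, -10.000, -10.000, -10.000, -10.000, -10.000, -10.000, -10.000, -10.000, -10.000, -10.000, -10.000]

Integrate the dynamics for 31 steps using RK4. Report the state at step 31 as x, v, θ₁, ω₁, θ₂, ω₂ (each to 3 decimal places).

apply F[0]=+10.000 → step 1: x=0.000, v=0.070, θ₁=-0.035, ω₁=-0.059, θ₂=-0.193, ω₂=0.050
apply F[1]=+10.000 → step 2: x=0.003, v=0.191, θ₁=-0.037, ω₁=-0.185, θ₂=-0.193, ω₂=-0.012
apply F[2]=+10.000 → step 3: x=0.008, v=0.313, θ₁=-0.042, ω₁=-0.312, θ₂=-0.194, ω₂=-0.072
apply F[3]=+10.000 → step 4: x=0.015, v=0.435, θ₁=-0.050, ω₁=-0.442, θ₂=-0.196, ω₂=-0.130
apply F[4]=+10.000 → step 5: x=0.025, v=0.559, θ₁=-0.060, ω₁=-0.578, θ₂=-0.199, ω₂=-0.185
apply F[5]=+10.000 → step 6: x=0.038, v=0.684, θ₁=-0.073, ω₁=-0.719, θ₂=-0.203, ω₂=-0.235
apply F[6]=+10.000 → step 7: x=0.053, v=0.810, θ₁=-0.089, ω₁=-0.867, θ₂=-0.208, ω₂=-0.280
apply F[7]=+10.000 → step 8: x=0.070, v=0.939, θ₁=-0.108, ω₁=-1.023, θ₂=-0.214, ω₂=-0.320
apply F[8]=+10.000 → step 9: x=0.090, v=1.068, θ₁=-0.130, ω₁=-1.189, θ₂=-0.221, ω₂=-0.352
apply F[9]=+10.000 → step 10: x=0.113, v=1.200, θ₁=-0.155, ω₁=-1.364, θ₂=-0.228, ω₂=-0.378
apply F[10]=+10.000 → step 11: x=0.138, v=1.333, θ₁=-0.184, ω₁=-1.550, θ₂=-0.236, ω₂=-0.395
apply F[11]=+10.000 → step 12: x=0.166, v=1.466, θ₁=-0.217, ω₁=-1.745, θ₂=-0.244, ω₂=-0.405
apply F[12]=+10.000 → step 13: x=0.197, v=1.599, θ₁=-0.254, ω₁=-1.951, θ₂=-0.252, ω₂=-0.408
apply F[13]=+10.000 → step 14: x=0.230, v=1.732, θ₁=-0.296, ω₁=-2.164, θ₂=-0.260, ω₂=-0.405
apply F[14]=+10.000 → step 15: x=0.266, v=1.861, θ₁=-0.341, ω₁=-2.383, θ₂=-0.269, ω₂=-0.399
apply F[15]=-1.301 → step 16: x=0.303, v=1.866, θ₁=-0.390, ω₁=-2.478, θ₂=-0.276, ω₂=-0.384
apply F[16]=-10.000 → step 17: x=0.340, v=1.781, θ₁=-0.439, ω₁=-2.492, θ₂=-0.284, ω₂=-0.353
apply F[17]=-10.000 → step 18: x=0.375, v=1.699, θ₁=-0.489, ω₁=-2.524, θ₂=-0.290, ω₂=-0.315
apply F[18]=-10.000 → step 19: x=0.408, v=1.617, θ₁=-0.540, ω₁=-2.572, θ₂=-0.296, ω₂=-0.271
apply F[19]=-10.000 → step 20: x=0.439, v=1.536, θ₁=-0.592, ω₁=-2.635, θ₂=-0.301, ω₂=-0.221
apply F[20]=-10.000 → step 21: x=0.469, v=1.454, θ₁=-0.646, ω₁=-2.711, θ₂=-0.305, ω₂=-0.169
apply F[21]=-10.000 → step 22: x=0.497, v=1.369, θ₁=-0.701, ω₁=-2.798, θ₂=-0.308, ω₂=-0.116
apply F[22]=-10.000 → step 23: x=0.524, v=1.282, θ₁=-0.758, ω₁=-2.894, θ₂=-0.310, ω₂=-0.065
apply F[23]=-10.000 → step 24: x=0.549, v=1.191, θ₁=-0.817, ω₁=-2.999, θ₂=-0.311, ω₂=-0.019
apply F[24]=-10.000 → step 25: x=0.572, v=1.094, θ₁=-0.878, ω₁=-3.111, θ₂=-0.311, ω₂=0.020
apply F[25]=-10.000 → step 26: x=0.592, v=0.992, θ₁=-0.941, ω₁=-3.229, θ₂=-0.310, ω₂=0.049
apply F[26]=-10.000 → step 27: x=0.611, v=0.884, θ₁=-1.007, ω₁=-3.354, θ₂=-0.309, ω₂=0.066
apply F[27]=-10.000 → step 28: x=0.628, v=0.768, θ₁=-1.075, ω₁=-3.484, θ₂=-0.307, ω₂=0.066
apply F[28]=-10.000 → step 29: x=0.642, v=0.644, θ₁=-1.146, ω₁=-3.621, θ₂=-0.306, ω₂=0.048
apply F[29]=-10.000 → step 30: x=0.653, v=0.511, θ₁=-1.220, ω₁=-3.765, θ₂=-0.306, ω₂=0.009
apply F[30]=-10.000 → step 31: x=0.662, v=0.369, θ₁=-1.297, ω₁=-3.918, θ₂=-0.306, ω₂=-0.055

Answer: x=0.662, v=0.369, θ₁=-1.297, ω₁=-3.918, θ₂=-0.306, ω₂=-0.055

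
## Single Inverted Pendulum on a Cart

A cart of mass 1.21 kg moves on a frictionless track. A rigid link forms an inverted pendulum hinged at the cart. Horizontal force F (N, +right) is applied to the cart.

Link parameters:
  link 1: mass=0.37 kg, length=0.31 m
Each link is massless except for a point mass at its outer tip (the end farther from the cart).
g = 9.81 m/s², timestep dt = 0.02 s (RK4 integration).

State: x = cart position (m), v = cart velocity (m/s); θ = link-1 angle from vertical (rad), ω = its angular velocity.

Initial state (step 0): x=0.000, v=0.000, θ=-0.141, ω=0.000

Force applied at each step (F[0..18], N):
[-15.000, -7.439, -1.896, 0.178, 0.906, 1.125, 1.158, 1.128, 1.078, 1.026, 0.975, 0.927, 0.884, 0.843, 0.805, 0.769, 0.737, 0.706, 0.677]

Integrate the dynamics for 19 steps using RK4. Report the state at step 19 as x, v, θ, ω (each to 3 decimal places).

Answer: x=-0.094, v=-0.136, θ=0.024, ω=0.058

Derivation:
apply F[0]=-15.000 → step 1: x=-0.002, v=-0.238, θ=-0.134, ω=0.674
apply F[1]=-7.439 → step 2: x=-0.008, v=-0.353, θ=-0.118, ω=0.962
apply F[2]=-1.896 → step 3: x=-0.016, v=-0.378, θ=-0.099, ω=0.974
apply F[3]=+0.178 → step 4: x=-0.023, v=-0.370, θ=-0.080, ω=0.892
apply F[4]=+0.906 → step 5: x=-0.030, v=-0.351, θ=-0.063, ω=0.785
apply F[5]=+1.125 → step 6: x=-0.037, v=-0.329, θ=-0.049, ω=0.679
apply F[6]=+1.158 → step 7: x=-0.043, v=-0.308, θ=-0.036, ω=0.583
apply F[7]=+1.128 → step 8: x=-0.049, v=-0.287, θ=-0.025, ω=0.498
apply F[8]=+1.078 → step 9: x=-0.055, v=-0.268, θ=-0.016, ω=0.423
apply F[9]=+1.026 → step 10: x=-0.060, v=-0.251, θ=-0.008, ω=0.359
apply F[10]=+0.975 → step 11: x=-0.065, v=-0.234, θ=-0.002, ω=0.303
apply F[11]=+0.927 → step 12: x=-0.070, v=-0.219, θ=0.004, ω=0.254
apply F[12]=+0.884 → step 13: x=-0.074, v=-0.205, θ=0.009, ω=0.213
apply F[13]=+0.843 → step 14: x=-0.078, v=-0.191, θ=0.013, ω=0.176
apply F[14]=+0.805 → step 15: x=-0.081, v=-0.179, θ=0.016, ω=0.145
apply F[15]=+0.769 → step 16: x=-0.085, v=-0.167, θ=0.018, ω=0.118
apply F[16]=+0.737 → step 17: x=-0.088, v=-0.156, θ=0.020, ω=0.095
apply F[17]=+0.706 → step 18: x=-0.091, v=-0.146, θ=0.022, ω=0.075
apply F[18]=+0.677 → step 19: x=-0.094, v=-0.136, θ=0.024, ω=0.058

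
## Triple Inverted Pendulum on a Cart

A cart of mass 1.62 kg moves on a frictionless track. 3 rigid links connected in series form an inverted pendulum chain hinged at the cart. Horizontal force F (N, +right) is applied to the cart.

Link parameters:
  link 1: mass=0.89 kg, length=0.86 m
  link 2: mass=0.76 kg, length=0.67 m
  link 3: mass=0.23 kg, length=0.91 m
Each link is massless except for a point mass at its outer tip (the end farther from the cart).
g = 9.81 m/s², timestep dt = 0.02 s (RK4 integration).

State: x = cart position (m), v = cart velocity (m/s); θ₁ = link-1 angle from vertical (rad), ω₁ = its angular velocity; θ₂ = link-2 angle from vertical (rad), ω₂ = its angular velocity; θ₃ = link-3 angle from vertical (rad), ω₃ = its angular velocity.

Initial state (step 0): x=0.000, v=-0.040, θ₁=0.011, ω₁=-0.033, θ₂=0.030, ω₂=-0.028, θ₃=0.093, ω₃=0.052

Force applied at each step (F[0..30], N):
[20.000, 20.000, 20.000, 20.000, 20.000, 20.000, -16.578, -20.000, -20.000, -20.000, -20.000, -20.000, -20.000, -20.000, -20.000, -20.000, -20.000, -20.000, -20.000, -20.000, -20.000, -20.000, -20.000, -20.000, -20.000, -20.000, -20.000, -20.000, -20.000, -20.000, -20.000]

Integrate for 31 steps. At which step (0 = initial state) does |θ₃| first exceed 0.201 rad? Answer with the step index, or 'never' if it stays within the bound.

Answer: 27

Derivation:
apply F[0]=+20.000 → step 1: x=0.002, v=0.205, θ₁=0.007, ω₁=-0.320, θ₂=0.030, ω₂=-0.021, θ₃=0.094, ω₃=0.070
apply F[1]=+20.000 → step 2: x=0.008, v=0.451, θ₁=-0.002, ω₁=-0.612, θ₂=0.029, ω₂=-0.011, θ₃=0.096, ω₃=0.088
apply F[2]=+20.000 → step 3: x=0.020, v=0.700, θ₁=-0.017, ω₁=-0.913, θ₂=0.029, ω₂=0.005, θ₃=0.098, ω₃=0.106
apply F[3]=+20.000 → step 4: x=0.036, v=0.952, θ₁=-0.038, ω₁=-1.224, θ₂=0.029, ω₂=0.030, θ₃=0.100, ω₃=0.123
apply F[4]=+20.000 → step 5: x=0.058, v=1.208, θ₁=-0.066, ω₁=-1.549, θ₂=0.030, ω₂=0.063, θ₃=0.103, ω₃=0.138
apply F[5]=+20.000 → step 6: x=0.085, v=1.466, θ₁=-0.100, ω₁=-1.884, θ₂=0.032, ω₂=0.102, θ₃=0.106, ω₃=0.150
apply F[6]=-16.578 → step 7: x=0.112, v=1.283, θ₁=-0.137, ω₁=-1.730, θ₂=0.035, ω₂=0.172, θ₃=0.109, ω₃=0.167
apply F[7]=-20.000 → step 8: x=0.135, v=1.067, θ₁=-0.169, ω₁=-1.558, θ₂=0.039, ω₂=0.269, θ₃=0.112, ω₃=0.184
apply F[8]=-20.000 → step 9: x=0.155, v=0.859, θ₁=-0.199, ω₁=-1.413, θ₂=0.046, ω₂=0.393, θ₃=0.116, ω₃=0.202
apply F[9]=-20.000 → step 10: x=0.170, v=0.657, θ₁=-0.226, ω₁=-1.293, θ₂=0.055, ω₂=0.540, θ₃=0.120, ω₃=0.220
apply F[10]=-20.000 → step 11: x=0.181, v=0.462, θ₁=-0.251, ω₁=-1.194, θ₂=0.067, ω₂=0.711, θ₃=0.125, ω₃=0.236
apply F[11]=-20.000 → step 12: x=0.188, v=0.272, θ₁=-0.274, ω₁=-1.114, θ₂=0.084, ω₂=0.904, θ₃=0.130, ω₃=0.249
apply F[12]=-20.000 → step 13: x=0.192, v=0.086, θ₁=-0.296, ω₁=-1.050, θ₂=0.104, ω₂=1.117, θ₃=0.135, ω₃=0.258
apply F[13]=-20.000 → step 14: x=0.192, v=-0.098, θ₁=-0.316, ω₁=-0.997, θ₂=0.128, ω₂=1.349, θ₃=0.140, ω₃=0.263
apply F[14]=-20.000 → step 15: x=0.188, v=-0.280, θ₁=-0.336, ω₁=-0.952, θ₂=0.158, ω₂=1.597, θ₃=0.145, ω₃=0.263
apply F[15]=-20.000 → step 16: x=0.181, v=-0.461, θ₁=-0.354, ω₁=-0.911, θ₂=0.192, ω₂=1.860, θ₃=0.150, ω₃=0.258
apply F[16]=-20.000 → step 17: x=0.170, v=-0.643, θ₁=-0.372, ω₁=-0.870, θ₂=0.232, ω₂=2.134, θ₃=0.156, ω₃=0.249
apply F[17]=-20.000 → step 18: x=0.155, v=-0.826, θ₁=-0.389, ω₁=-0.825, θ₂=0.278, ω₂=2.417, θ₃=0.160, ω₃=0.237
apply F[18]=-20.000 → step 19: x=0.137, v=-1.009, θ₁=-0.405, ω₁=-0.770, θ₂=0.329, ω₂=2.706, θ₃=0.165, ω₃=0.224
apply F[19]=-20.000 → step 20: x=0.115, v=-1.195, θ₁=-0.420, ω₁=-0.703, θ₂=0.386, ω₂=3.000, θ₃=0.169, ω₃=0.213
apply F[20]=-20.000 → step 21: x=0.089, v=-1.382, θ₁=-0.433, ω₁=-0.618, θ₂=0.449, ω₂=3.295, θ₃=0.174, ω₃=0.206
apply F[21]=-20.000 → step 22: x=0.059, v=-1.571, θ₁=-0.444, ω₁=-0.512, θ₂=0.518, ω₂=3.591, θ₃=0.178, ω₃=0.208
apply F[22]=-20.000 → step 23: x=0.026, v=-1.760, θ₁=-0.453, ω₁=-0.382, θ₂=0.593, ω₂=3.888, θ₃=0.182, ω₃=0.222
apply F[23]=-20.000 → step 24: x=-0.011, v=-1.951, θ₁=-0.459, ω₁=-0.225, θ₂=0.673, ω₂=4.186, θ₃=0.187, ω₃=0.254
apply F[24]=-20.000 → step 25: x=-0.052, v=-2.142, θ₁=-0.462, ω₁=-0.038, θ₂=0.760, ω₂=4.486, θ₃=0.192, ω₃=0.308
apply F[25]=-20.000 → step 26: x=-0.097, v=-2.333, θ₁=-0.461, ω₁=0.183, θ₂=0.853, ω₂=4.788, θ₃=0.199, ω₃=0.390
apply F[26]=-20.000 → step 27: x=-0.145, v=-2.525, θ₁=-0.454, ω₁=0.439, θ₂=0.952, ω₂=5.095, θ₃=0.208, ω₃=0.506
apply F[27]=-20.000 → step 28: x=-0.198, v=-2.716, θ₁=-0.443, ω₁=0.735, θ₂=1.057, ω₂=5.406, θ₃=0.220, ω₃=0.660
apply F[28]=-20.000 → step 29: x=-0.254, v=-2.907, θ₁=-0.425, ω₁=1.072, θ₂=1.168, ω₂=5.722, θ₃=0.235, ω₃=0.858
apply F[29]=-20.000 → step 30: x=-0.314, v=-3.100, θ₁=-0.400, ω₁=1.454, θ₂=1.286, ω₂=6.039, θ₃=0.254, ω₃=1.106
apply F[30]=-20.000 → step 31: x=-0.378, v=-3.295, θ₁=-0.366, ω₁=1.883, θ₂=1.409, ω₂=6.353, θ₃=0.279, ω₃=1.405
|θ₃| = 0.208 > 0.201 first at step 27.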